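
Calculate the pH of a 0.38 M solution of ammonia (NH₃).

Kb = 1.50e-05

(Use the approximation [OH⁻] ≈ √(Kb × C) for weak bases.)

[OH⁻] = √(Kb × C) = √(1.50e-05 × 0.38) = 2.3875e-03. pOH = 2.62, pH = 14 - pOH

pH = 11.38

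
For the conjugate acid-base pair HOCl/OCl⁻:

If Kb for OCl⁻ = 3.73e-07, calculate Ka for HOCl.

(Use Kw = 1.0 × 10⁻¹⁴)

For a conjugate pair Ka × Kb = Kw, so Ka = Kw/Kb = 1.0 × 10⁻¹⁴ / 3.73e-07 = 2.68e-08.

K_a = 2.68e-08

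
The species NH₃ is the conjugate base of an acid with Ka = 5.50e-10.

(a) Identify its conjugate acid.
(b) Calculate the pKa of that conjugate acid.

(a) The conjugate acid is formed by adding one H⁺ to NH₃, giving NH₄⁺. (b) pKa = -log(Ka) = -log(5.50e-10) = 9.26.

Conjugate acid: NH₄⁺; pK_a = 9.26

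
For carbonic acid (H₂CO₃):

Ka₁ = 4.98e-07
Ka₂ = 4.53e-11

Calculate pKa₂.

pKa₂ = -log(Ka₂) = -log(4.53e-11) = 10.34.

pK_{a2} = 10.34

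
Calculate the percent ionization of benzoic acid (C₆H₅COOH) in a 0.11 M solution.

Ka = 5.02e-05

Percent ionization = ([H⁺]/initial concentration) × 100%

Using Ka equilibrium: x² + Ka×x - Ka×C = 0. Solving: [H⁺] = 2.3249e-03. Percent = (2.3249e-03/0.11) × 100

Percent ionization = 2.11%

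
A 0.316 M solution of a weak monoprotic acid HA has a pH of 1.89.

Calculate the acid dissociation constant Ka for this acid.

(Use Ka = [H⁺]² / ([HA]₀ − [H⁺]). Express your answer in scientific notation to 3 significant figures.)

[H⁺] = 10^(−pH) = 10^(−1.89) = 1.288e-02 M. For HA ⇌ H⁺ + A⁻, Ka = [H⁺][A⁻]/[HA] = [H⁺]² / ([HA]₀ − [H⁺]) = (1.288e-02)² / (0.316 − 1.288e-02) = 5.48e-04.

K_a = 5.48e-04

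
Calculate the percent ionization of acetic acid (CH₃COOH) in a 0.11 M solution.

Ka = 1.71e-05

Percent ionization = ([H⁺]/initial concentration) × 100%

Using Ka equilibrium: x² + Ka×x - Ka×C = 0. Solving: [H⁺] = 1.3630e-03. Percent = (1.3630e-03/0.11) × 100

Percent ionization = 1.24%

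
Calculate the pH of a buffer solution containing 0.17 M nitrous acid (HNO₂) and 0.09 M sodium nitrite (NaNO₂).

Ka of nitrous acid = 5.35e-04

pKa = -log(5.35e-04) = 3.27. pH = pKa + log([A⁻]/[HA]) = 3.27 + log(0.09/0.17)

pH = 3.00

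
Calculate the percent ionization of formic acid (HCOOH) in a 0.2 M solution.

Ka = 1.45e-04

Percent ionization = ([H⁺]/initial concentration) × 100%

Using Ka equilibrium: x² + Ka×x - Ka×C = 0. Solving: [H⁺] = 5.3132e-03. Percent = (5.3132e-03/0.2) × 100

Percent ionization = 2.66%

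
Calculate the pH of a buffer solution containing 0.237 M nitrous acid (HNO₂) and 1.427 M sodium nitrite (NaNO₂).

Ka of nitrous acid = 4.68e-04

pKa = -log(4.68e-04) = 3.33. pH = pKa + log([A⁻]/[HA]) = 3.33 + log(1.427/0.237)

pH = 4.11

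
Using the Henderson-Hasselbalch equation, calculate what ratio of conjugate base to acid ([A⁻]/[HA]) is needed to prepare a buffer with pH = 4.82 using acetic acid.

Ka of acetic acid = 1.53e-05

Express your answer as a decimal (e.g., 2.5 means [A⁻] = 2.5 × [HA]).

pKa = -log(1.53e-05) = 4.8153. pH = pKa + log([A⁻]/[HA]), so log([A⁻]/[HA]) = pH − pKa = 4.82 − 4.8153 = 0.0047. [A⁻]/[HA] = 10^(0.0047) = 1.01

[A⁻]/[HA] = 1.01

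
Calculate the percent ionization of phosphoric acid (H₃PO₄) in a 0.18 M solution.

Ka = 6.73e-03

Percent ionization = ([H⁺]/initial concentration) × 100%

Using Ka equilibrium: x² + Ka×x - Ka×C = 0. Solving: [H⁺] = 3.1602e-02. Percent = (3.1602e-02/0.18) × 100

Percent ionization = 17.6%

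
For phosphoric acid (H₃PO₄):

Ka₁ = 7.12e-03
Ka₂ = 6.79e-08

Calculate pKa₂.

pKa₂ = -log(Ka₂) = -log(6.79e-08) = 7.17.

pK_{a2} = 7.17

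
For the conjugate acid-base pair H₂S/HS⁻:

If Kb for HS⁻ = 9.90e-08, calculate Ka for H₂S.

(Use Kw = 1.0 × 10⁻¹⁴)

For a conjugate pair Ka × Kb = Kw, so Ka = Kw/Kb = 1.0 × 10⁻¹⁴ / 9.90e-08 = 1.01e-07.

K_a = 1.01e-07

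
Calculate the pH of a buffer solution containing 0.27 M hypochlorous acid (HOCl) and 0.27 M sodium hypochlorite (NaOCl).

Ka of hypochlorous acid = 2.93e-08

pKa = -log(2.93e-08) = 7.53. pH = pKa + log([A⁻]/[HA]) = 7.53 + log(0.27/0.27)

pH = 7.53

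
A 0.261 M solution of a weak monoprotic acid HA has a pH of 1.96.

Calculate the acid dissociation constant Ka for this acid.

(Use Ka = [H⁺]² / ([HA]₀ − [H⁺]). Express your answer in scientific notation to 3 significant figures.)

[H⁺] = 10^(−pH) = 10^(−1.96) = 1.096e-02 M. For HA ⇌ H⁺ + A⁻, Ka = [H⁺][A⁻]/[HA] = [H⁺]² / ([HA]₀ − [H⁺]) = (1.096e-02)² / (0.261 − 1.096e-02) = 4.81e-04.

K_a = 4.81e-04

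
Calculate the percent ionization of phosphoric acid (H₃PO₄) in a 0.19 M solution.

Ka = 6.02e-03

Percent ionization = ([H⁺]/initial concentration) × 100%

Using Ka equilibrium: x² + Ka×x - Ka×C = 0. Solving: [H⁺] = 3.0944e-02. Percent = (3.0944e-02/0.19) × 100

Percent ionization = 16.3%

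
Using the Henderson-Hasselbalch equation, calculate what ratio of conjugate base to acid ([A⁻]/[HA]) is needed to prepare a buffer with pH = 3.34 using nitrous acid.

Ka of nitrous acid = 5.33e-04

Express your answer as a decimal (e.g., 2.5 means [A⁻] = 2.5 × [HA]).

pKa = -log(5.33e-04) = 3.2733. pH = pKa + log([A⁻]/[HA]), so log([A⁻]/[HA]) = pH − pKa = 3.34 − 3.2733 = 0.0667. [A⁻]/[HA] = 10^(0.0667) = 1.17

[A⁻]/[HA] = 1.17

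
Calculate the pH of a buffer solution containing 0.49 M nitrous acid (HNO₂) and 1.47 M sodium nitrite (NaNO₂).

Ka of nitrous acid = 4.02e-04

pKa = -log(4.02e-04) = 3.40. pH = pKa + log([A⁻]/[HA]) = 3.40 + log(1.47/0.49)

pH = 3.87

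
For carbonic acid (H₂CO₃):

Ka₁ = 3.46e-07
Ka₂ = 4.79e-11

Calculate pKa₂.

pKa₂ = -log(Ka₂) = -log(4.79e-11) = 10.32.

pK_{a2} = 10.32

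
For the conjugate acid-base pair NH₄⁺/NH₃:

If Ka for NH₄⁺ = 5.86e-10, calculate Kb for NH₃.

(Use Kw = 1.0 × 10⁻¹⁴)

For a conjugate pair Ka × Kb = Kw, so Kb = Kw/Ka = 1.0 × 10⁻¹⁴ / 5.86e-10 = 1.71e-05.

K_b = 1.71e-05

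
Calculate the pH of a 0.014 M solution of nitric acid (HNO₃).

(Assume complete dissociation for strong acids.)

[H⁺] = 0.014 M for strong acid. pH = -log[H⁺] = -log(0.014)

pH = 1.85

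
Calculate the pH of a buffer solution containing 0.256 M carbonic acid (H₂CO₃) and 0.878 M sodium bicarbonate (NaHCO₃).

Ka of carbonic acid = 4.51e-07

pKa = -log(4.51e-07) = 6.35. pH = pKa + log([A⁻]/[HA]) = 6.35 + log(0.878/0.256)

pH = 6.88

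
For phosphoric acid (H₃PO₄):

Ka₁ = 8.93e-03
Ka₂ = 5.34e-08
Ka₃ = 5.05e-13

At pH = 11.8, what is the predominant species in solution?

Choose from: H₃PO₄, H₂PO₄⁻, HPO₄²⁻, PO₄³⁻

pKa₁ = 2.05, pKa₂ = 7.27, pKa₃ = 12.30. For a polyprotic acid the predominant species crosses at each pKa: below pKa_n the protonated form dominates, above it the deprotonated form does. At pH = 11.8, the predominant species is HPO₄²⁻.

HPO₄²⁻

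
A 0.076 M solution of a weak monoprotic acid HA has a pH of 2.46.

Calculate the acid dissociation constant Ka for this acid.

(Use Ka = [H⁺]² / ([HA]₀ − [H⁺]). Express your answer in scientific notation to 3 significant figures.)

[H⁺] = 10^(−pH) = 10^(−2.46) = 3.467e-03 M. For HA ⇌ H⁺ + A⁻, Ka = [H⁺][A⁻]/[HA] = [H⁺]² / ([HA]₀ − [H⁺]) = (3.467e-03)² / (0.076 − 3.467e-03) = 1.66e-04.

K_a = 1.66e-04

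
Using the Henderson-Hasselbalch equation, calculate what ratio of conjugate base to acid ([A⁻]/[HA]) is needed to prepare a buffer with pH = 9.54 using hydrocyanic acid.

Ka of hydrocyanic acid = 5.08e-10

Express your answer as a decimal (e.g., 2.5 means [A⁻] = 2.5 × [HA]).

pKa = -log(5.08e-10) = 9.2941. pH = pKa + log([A⁻]/[HA]), so log([A⁻]/[HA]) = pH − pKa = 9.54 − 9.2941 = 0.2459. [A⁻]/[HA] = 10^(0.2459) = 1.76

[A⁻]/[HA] = 1.76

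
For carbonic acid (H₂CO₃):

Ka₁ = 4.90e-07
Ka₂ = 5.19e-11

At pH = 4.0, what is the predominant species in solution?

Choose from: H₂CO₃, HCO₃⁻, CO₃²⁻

pKa₁ = 6.31, pKa₂ = 10.28. For a polyprotic acid the predominant species crosses at each pKa: below pKa_n the protonated form dominates, above it the deprotonated form does. At pH = 4.0, the predominant species is H₂CO₃.

H₂CO₃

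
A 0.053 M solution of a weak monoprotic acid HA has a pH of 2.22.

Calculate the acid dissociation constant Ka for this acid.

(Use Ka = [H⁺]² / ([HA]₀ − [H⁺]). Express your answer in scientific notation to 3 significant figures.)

[H⁺] = 10^(−pH) = 10^(−2.22) = 6.026e-03 M. For HA ⇌ H⁺ + A⁻, Ka = [H⁺][A⁻]/[HA] = [H⁺]² / ([HA]₀ − [H⁺]) = (6.026e-03)² / (0.053 − 6.026e-03) = 7.73e-04.

K_a = 7.73e-04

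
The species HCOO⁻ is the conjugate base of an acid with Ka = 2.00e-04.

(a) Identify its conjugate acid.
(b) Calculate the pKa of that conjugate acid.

(a) The conjugate acid is formed by adding one H⁺ to HCOO⁻, giving HCOOH. (b) pKa = -log(Ka) = -log(2.00e-04) = 3.70.

Conjugate acid: HCOOH; pK_a = 3.70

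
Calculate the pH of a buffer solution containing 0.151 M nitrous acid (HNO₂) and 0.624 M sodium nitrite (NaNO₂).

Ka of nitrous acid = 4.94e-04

pKa = -log(4.94e-04) = 3.31. pH = pKa + log([A⁻]/[HA]) = 3.31 + log(0.624/0.151)

pH = 3.92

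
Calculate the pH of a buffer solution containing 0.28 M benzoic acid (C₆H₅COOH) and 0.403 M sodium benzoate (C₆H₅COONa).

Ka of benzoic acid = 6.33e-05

pKa = -log(6.33e-05) = 4.20. pH = pKa + log([A⁻]/[HA]) = 4.20 + log(0.403/0.28)

pH = 4.36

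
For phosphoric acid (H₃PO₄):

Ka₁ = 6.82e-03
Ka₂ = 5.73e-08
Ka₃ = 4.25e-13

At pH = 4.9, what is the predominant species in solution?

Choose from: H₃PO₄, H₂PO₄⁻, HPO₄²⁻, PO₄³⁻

pKa₁ = 2.17, pKa₂ = 7.24, pKa₃ = 12.37. For a polyprotic acid the predominant species crosses at each pKa: below pKa_n the protonated form dominates, above it the deprotonated form does. At pH = 4.9, the predominant species is H₂PO₄⁻.

H₂PO₄⁻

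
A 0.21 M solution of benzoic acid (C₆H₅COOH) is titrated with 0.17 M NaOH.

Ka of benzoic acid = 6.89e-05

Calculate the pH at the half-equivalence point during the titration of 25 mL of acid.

At half-equivalence [HA] = [A⁻], so Henderson-Hasselbalch gives pH = pKa = -log(6.89e-05) = 4.16.

pH = pKa = 4.16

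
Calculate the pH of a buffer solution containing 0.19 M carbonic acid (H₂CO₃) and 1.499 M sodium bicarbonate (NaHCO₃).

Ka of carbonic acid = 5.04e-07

pKa = -log(5.04e-07) = 6.30. pH = pKa + log([A⁻]/[HA]) = 6.30 + log(1.499/0.19)

pH = 7.19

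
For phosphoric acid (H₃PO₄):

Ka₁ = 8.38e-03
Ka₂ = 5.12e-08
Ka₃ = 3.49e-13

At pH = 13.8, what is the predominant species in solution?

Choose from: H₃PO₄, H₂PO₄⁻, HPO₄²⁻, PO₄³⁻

pKa₁ = 2.08, pKa₂ = 7.29, pKa₃ = 12.46. For a polyprotic acid the predominant species crosses at each pKa: below pKa_n the protonated form dominates, above it the deprotonated form does. At pH = 13.8, the predominant species is PO₄³⁻.

PO₄³⁻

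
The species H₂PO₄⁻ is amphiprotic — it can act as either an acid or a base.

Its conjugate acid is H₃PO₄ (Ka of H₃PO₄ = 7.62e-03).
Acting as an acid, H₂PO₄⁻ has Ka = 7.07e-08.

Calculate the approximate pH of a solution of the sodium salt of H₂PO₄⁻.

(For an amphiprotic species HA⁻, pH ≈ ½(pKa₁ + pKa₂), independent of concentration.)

pKa₁ = -log(7.62e-03) = 2.12; pKa₂ = -log(7.07e-08) = 7.15. For an amphiprotic species, pH ≈ ½(pKa₁ + pKa₂) = ½(2.12 + 7.15) = 4.63.

pH = 4.63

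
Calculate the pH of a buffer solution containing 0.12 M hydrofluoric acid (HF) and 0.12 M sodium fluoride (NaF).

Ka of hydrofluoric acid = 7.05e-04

pKa = -log(7.05e-04) = 3.15. pH = pKa + log([A⁻]/[HA]) = 3.15 + log(0.12/0.12)

pH = 3.15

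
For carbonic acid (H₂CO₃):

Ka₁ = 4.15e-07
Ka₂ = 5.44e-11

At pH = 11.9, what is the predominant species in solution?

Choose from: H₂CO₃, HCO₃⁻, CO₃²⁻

pKa₁ = 6.38, pKa₂ = 10.26. For a polyprotic acid the predominant species crosses at each pKa: below pKa_n the protonated form dominates, above it the deprotonated form does. At pH = 11.9, the predominant species is CO₃²⁻.

CO₃²⁻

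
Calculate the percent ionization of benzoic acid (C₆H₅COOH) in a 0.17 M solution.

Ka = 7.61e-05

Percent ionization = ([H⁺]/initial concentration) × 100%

Using Ka equilibrium: x² + Ka×x - Ka×C = 0. Solving: [H⁺] = 3.5590e-03. Percent = (3.5590e-03/0.17) × 100

Percent ionization = 2.09%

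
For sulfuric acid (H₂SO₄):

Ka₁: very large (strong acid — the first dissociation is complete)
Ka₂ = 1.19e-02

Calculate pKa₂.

pKa₂ = -log(Ka₂) = -log(1.19e-02) = 1.92.

pK_{a2} = 1.92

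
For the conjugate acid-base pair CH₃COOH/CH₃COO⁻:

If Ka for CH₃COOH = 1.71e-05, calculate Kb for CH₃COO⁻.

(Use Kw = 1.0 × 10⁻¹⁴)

For a conjugate pair Ka × Kb = Kw, so Kb = Kw/Ka = 1.0 × 10⁻¹⁴ / 1.71e-05 = 5.85e-10.

K_b = 5.85e-10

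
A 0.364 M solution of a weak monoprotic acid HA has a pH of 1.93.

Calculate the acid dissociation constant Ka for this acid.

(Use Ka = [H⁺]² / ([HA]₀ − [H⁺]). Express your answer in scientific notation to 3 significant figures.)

[H⁺] = 10^(−pH) = 10^(−1.93) = 1.175e-02 M. For HA ⇌ H⁺ + A⁻, Ka = [H⁺][A⁻]/[HA] = [H⁺]² / ([HA]₀ − [H⁺]) = (1.175e-02)² / (0.364 − 1.175e-02) = 3.92e-04.

K_a = 3.92e-04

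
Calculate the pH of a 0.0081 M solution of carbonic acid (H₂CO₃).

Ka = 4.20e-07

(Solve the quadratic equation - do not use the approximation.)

x² + Ka×x - Ka×C = 0. Using quadratic formula: [H⁺] = 5.8117e-05

pH = 4.24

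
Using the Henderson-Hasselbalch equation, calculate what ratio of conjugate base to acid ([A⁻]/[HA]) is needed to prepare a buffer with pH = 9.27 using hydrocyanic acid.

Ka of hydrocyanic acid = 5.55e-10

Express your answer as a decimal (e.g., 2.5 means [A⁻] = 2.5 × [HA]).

pKa = -log(5.55e-10) = 9.2557. pH = pKa + log([A⁻]/[HA]), so log([A⁻]/[HA]) = pH − pKa = 9.27 − 9.2557 = 0.0143. [A⁻]/[HA] = 10^(0.0143) = 1.03

[A⁻]/[HA] = 1.03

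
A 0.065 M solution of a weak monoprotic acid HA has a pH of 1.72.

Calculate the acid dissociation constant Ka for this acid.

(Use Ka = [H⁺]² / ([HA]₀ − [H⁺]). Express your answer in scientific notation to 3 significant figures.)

[H⁺] = 10^(−pH) = 10^(−1.72) = 1.905e-02 M. For HA ⇌ H⁺ + A⁻, Ka = [H⁺][A⁻]/[HA] = [H⁺]² / ([HA]₀ − [H⁺]) = (1.905e-02)² / (0.065 − 1.905e-02) = 7.90e-03.

K_a = 7.90e-03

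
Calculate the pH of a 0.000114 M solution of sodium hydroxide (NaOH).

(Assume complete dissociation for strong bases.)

[OH⁻] = 0.000114 M for strong base. pOH = -log[OH⁻] = 3.94, pH = 14 - pOH

pH = 10.06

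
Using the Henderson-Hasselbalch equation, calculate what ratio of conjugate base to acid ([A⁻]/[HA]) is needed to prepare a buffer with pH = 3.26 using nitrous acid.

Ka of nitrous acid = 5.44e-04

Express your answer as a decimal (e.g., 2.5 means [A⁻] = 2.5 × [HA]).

pKa = -log(5.44e-04) = 3.2644. pH = pKa + log([A⁻]/[HA]), so log([A⁻]/[HA]) = pH − pKa = 3.26 − 3.2644 = -0.0044. [A⁻]/[HA] = 10^(-0.0044) = 0.990

[A⁻]/[HA] = 0.990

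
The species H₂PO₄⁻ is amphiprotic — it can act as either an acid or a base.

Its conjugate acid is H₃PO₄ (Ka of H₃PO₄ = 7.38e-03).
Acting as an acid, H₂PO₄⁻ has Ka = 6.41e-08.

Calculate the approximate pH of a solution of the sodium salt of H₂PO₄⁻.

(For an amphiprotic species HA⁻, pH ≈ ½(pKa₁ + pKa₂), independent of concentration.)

pKa₁ = -log(7.38e-03) = 2.13; pKa₂ = -log(6.41e-08) = 7.19. For an amphiprotic species, pH ≈ ½(pKa₁ + pKa₂) = ½(2.13 + 7.19) = 4.66.

pH = 4.66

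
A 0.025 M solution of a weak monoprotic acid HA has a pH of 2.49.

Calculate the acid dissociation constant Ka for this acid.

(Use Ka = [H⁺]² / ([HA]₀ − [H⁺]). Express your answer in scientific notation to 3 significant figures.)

[H⁺] = 10^(−pH) = 10^(−2.49) = 3.236e-03 M. For HA ⇌ H⁺ + A⁻, Ka = [H⁺][A⁻]/[HA] = [H⁺]² / ([HA]₀ − [H⁺]) = (3.236e-03)² / (0.025 − 3.236e-03) = 4.81e-04.

K_a = 4.81e-04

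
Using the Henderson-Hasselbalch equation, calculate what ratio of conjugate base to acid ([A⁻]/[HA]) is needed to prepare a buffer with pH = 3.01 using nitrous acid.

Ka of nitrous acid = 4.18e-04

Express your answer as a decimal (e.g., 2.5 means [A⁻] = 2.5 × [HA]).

pKa = -log(4.18e-04) = 3.3788. pH = pKa + log([A⁻]/[HA]), so log([A⁻]/[HA]) = pH − pKa = 3.01 − 3.3788 = -0.3688. [A⁻]/[HA] = 10^(-0.3688) = 0.428

[A⁻]/[HA] = 0.428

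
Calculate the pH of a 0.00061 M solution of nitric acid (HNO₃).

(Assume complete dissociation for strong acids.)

[H⁺] = 0.00061 M for strong acid. pH = -log[H⁺] = -log(0.00061)

pH = 3.21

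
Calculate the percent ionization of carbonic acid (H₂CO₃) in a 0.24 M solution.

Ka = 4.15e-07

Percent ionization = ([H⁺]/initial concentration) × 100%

Using Ka equilibrium: x² + Ka×x - Ka×C = 0. Solving: [H⁺] = 3.1539e-04. Percent = (3.1539e-04/0.24) × 100

Percent ionization = 0.131%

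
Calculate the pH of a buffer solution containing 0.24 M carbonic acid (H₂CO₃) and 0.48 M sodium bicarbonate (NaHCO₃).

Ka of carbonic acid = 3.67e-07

pKa = -log(3.67e-07) = 6.44. pH = pKa + log([A⁻]/[HA]) = 6.44 + log(0.48/0.24)

pH = 6.74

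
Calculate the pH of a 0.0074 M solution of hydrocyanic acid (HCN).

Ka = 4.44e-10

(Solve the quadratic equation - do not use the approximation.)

x² + Ka×x - Ka×C = 0. Using quadratic formula: [H⁺] = 1.8124e-06

pH = 5.74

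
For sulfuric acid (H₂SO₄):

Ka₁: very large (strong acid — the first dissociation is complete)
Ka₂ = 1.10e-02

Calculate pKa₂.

pKa₂ = -log(Ka₂) = -log(1.10e-02) = 1.96.

pK_{a2} = 1.96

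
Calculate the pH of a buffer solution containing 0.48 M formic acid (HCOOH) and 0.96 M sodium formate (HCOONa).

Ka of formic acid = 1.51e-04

pKa = -log(1.51e-04) = 3.82. pH = pKa + log([A⁻]/[HA]) = 3.82 + log(0.96/0.48)

pH = 4.12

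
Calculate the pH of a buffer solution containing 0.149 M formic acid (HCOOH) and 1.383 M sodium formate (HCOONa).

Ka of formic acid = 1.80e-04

pKa = -log(1.80e-04) = 3.74. pH = pKa + log([A⁻]/[HA]) = 3.74 + log(1.383/0.149)

pH = 4.71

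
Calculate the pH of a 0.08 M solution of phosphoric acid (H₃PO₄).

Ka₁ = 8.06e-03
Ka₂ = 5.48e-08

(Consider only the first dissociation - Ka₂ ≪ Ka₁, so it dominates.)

First dissociation dominates. From Ka₁ = [H⁺][HA⁻]/[H₂A], x² + Ka₁·x − Ka₁·C = 0 with C = 0.08 M and Ka₁ = 8.06e-03. Solving: [H⁺] = (−Ka₁ + √(Ka₁² + 4·Ka₁·C)) / 2 = 2.1681e-02 M. pH = -log(2.1681e-02) = 1.66.

pH = 1.66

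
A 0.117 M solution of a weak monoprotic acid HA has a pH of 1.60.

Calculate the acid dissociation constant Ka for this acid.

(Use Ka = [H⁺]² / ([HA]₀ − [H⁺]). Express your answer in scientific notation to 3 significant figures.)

[H⁺] = 10^(−pH) = 10^(−1.60) = 2.512e-02 M. For HA ⇌ H⁺ + A⁻, Ka = [H⁺][A⁻]/[HA] = [H⁺]² / ([HA]₀ − [H⁺]) = (2.512e-02)² / (0.117 − 2.512e-02) = 6.87e-03.

K_a = 6.87e-03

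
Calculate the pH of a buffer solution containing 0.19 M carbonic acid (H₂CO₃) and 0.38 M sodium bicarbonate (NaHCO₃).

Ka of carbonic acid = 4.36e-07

pKa = -log(4.36e-07) = 6.36. pH = pKa + log([A⁻]/[HA]) = 6.36 + log(0.38/0.19)

pH = 6.66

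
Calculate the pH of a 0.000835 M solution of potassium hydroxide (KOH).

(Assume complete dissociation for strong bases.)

[OH⁻] = 0.000835 M for strong base. pOH = -log[OH⁻] = 3.08, pH = 14 - pOH

pH = 10.92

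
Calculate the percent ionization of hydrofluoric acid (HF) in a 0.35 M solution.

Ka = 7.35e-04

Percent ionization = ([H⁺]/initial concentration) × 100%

Using Ka equilibrium: x² + Ka×x - Ka×C = 0. Solving: [H⁺] = 1.5676e-02. Percent = (1.5676e-02/0.35) × 100

Percent ionization = 4.48%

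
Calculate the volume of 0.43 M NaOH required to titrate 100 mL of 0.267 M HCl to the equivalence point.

At equivalence: moles acid = moles base. moles HCl = 0.267 × 100/1000 = 0.0267 mol. V_base = moles / 0.43 × 1000 = 62.1 mL.

V_{base} = 62.1 mL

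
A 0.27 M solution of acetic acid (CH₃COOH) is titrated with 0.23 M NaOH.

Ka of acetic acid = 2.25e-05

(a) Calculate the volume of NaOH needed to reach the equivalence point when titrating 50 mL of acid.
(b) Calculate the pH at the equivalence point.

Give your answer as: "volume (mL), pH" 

moles acid = 0.27 × 50/1000 = 0.0135 mol; V_base = moles/0.23 × 1000 = 58.7 mL. At equivalence only the conjugate base is present: [A⁻] = 0.0135/0.109 = 1.2420e-01 M. Kb = Kw/Ka = 4.44e-10; [OH⁻] = √(Kb × [A⁻]) = 7.4297e-06; pOH = 5.13; pH = 14 - pOH = 8.87.

V = 58.7 mL, pH = 8.87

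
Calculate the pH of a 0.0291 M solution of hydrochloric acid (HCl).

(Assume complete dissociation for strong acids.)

[H⁺] = 0.0291 M for strong acid. pH = -log[H⁺] = -log(0.0291)

pH = 1.54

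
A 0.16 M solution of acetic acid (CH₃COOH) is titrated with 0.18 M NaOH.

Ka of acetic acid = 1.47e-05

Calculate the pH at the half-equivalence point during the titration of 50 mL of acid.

At half-equivalence [HA] = [A⁻], so Henderson-Hasselbalch gives pH = pKa = -log(1.47e-05) = 4.83.

pH = pKa = 4.83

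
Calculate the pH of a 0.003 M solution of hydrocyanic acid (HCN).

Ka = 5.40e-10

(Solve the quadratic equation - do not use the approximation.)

x² + Ka×x - Ka×C = 0. Using quadratic formula: [H⁺] = 1.2725e-06

pH = 5.90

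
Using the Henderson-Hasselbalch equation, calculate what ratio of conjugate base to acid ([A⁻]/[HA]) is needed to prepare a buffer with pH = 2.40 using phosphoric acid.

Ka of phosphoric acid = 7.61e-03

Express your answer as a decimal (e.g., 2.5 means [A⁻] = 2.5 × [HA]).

pKa = -log(7.61e-03) = 2.1186. pH = pKa + log([A⁻]/[HA]), so log([A⁻]/[HA]) = pH − pKa = 2.40 − 2.1186 = 0.2814. [A⁻]/[HA] = 10^(0.2814) = 1.91

[A⁻]/[HA] = 1.91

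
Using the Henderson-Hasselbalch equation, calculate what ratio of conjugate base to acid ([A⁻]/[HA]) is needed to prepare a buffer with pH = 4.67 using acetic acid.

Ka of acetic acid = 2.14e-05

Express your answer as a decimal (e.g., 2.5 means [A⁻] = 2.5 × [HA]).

pKa = -log(2.14e-05) = 4.6696. pH = pKa + log([A⁻]/[HA]), so log([A⁻]/[HA]) = pH − pKa = 4.67 − 4.6696 = 0.0004. [A⁻]/[HA] = 10^(0.0004) = 1.00

[A⁻]/[HA] = 1.00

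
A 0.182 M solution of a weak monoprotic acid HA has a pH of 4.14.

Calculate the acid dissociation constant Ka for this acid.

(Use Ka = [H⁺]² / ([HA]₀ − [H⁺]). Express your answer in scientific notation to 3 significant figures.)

[H⁺] = 10^(−pH) = 10^(−4.14) = 7.244e-05 M. For HA ⇌ H⁺ + A⁻, Ka = [H⁺][A⁻]/[HA] = [H⁺]² / ([HA]₀ − [H⁺]) = (7.244e-05)² / (0.182 − 7.244e-05) = 2.88e-08.

K_a = 2.88e-08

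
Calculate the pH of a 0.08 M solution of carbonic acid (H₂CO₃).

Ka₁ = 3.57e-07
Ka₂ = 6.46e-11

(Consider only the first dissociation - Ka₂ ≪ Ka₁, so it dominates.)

First dissociation dominates. From Ka₁ = [H⁺][HA⁻]/[H₂A], x² + Ka₁·x − Ka₁·C = 0 with C = 0.08 M and Ka₁ = 3.57e-07. Solving: [H⁺] = (−Ka₁ + √(Ka₁² + 4·Ka₁·C)) / 2 = 1.6882e-04 M. pH = -log(1.6882e-04) = 3.77.

pH = 3.77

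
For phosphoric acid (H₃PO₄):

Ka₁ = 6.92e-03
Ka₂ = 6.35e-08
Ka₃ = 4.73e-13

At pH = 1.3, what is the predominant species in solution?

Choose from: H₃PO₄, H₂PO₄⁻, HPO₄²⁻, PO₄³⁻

pKa₁ = 2.16, pKa₂ = 7.20, pKa₃ = 12.33. For a polyprotic acid the predominant species crosses at each pKa: below pKa_n the protonated form dominates, above it the deprotonated form does. At pH = 1.3, the predominant species is H₃PO₄.

H₃PO₄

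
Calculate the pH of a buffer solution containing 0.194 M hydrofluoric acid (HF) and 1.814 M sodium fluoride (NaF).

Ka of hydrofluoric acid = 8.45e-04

pKa = -log(8.45e-04) = 3.07. pH = pKa + log([A⁻]/[HA]) = 3.07 + log(1.814/0.194)

pH = 4.04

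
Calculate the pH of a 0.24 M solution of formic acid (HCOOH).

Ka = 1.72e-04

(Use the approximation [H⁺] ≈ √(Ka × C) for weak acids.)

[H⁺] = √(Ka × C) = √(1.72e-04 × 0.24) = 6.4250e-03. pH = -log(6.4250e-03)

pH = 2.19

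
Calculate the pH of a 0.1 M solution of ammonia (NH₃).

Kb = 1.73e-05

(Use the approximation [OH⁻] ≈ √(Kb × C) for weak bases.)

[OH⁻] = √(Kb × C) = √(1.73e-05 × 0.1) = 1.3153e-03. pOH = 2.88, pH = 14 - pOH

pH = 11.12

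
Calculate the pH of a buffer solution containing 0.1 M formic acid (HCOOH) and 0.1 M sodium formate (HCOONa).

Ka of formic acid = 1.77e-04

pKa = -log(1.77e-04) = 3.75. pH = pKa + log([A⁻]/[HA]) = 3.75 + log(0.1/0.1)

pH = 3.75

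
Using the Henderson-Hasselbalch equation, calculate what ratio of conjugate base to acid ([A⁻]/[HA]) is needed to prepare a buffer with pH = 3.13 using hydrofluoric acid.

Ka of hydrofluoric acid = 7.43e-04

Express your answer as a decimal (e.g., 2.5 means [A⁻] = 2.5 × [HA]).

pKa = -log(7.43e-04) = 3.1290. pH = pKa + log([A⁻]/[HA]), so log([A⁻]/[HA]) = pH − pKa = 3.13 − 3.1290 = 0.0010. [A⁻]/[HA] = 10^(0.0010) = 1.00

[A⁻]/[HA] = 1.00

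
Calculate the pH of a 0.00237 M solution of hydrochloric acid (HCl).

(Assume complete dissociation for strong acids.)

[H⁺] = 0.00237 M for strong acid. pH = -log[H⁺] = -log(0.00237)

pH = 2.63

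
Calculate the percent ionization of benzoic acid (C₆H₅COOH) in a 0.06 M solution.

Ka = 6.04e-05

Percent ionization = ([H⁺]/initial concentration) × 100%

Using Ka equilibrium: x² + Ka×x - Ka×C = 0. Solving: [H⁺] = 1.8737e-03. Percent = (1.8737e-03/0.06) × 100

Percent ionization = 3.12%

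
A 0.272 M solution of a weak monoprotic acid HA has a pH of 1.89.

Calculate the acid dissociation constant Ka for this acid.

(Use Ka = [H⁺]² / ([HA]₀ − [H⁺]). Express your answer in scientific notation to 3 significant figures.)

[H⁺] = 10^(−pH) = 10^(−1.89) = 1.288e-02 M. For HA ⇌ H⁺ + A⁻, Ka = [H⁺][A⁻]/[HA] = [H⁺]² / ([HA]₀ − [H⁺]) = (1.288e-02)² / (0.272 − 1.288e-02) = 6.40e-04.

K_a = 6.40e-04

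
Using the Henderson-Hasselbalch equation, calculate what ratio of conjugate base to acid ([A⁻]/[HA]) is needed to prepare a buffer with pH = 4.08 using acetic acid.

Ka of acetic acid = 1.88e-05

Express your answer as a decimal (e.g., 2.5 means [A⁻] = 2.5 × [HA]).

pKa = -log(1.88e-05) = 4.7258. pH = pKa + log([A⁻]/[HA]), so log([A⁻]/[HA]) = pH − pKa = 4.08 − 4.7258 = -0.6458. [A⁻]/[HA] = 10^(-0.6458) = 0.226

[A⁻]/[HA] = 0.226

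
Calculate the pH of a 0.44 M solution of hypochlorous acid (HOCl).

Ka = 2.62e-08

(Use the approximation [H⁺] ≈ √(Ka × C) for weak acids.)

[H⁺] = √(Ka × C) = √(2.62e-08 × 0.44) = 1.0737e-04. pH = -log(1.0737e-04)

pH = 3.97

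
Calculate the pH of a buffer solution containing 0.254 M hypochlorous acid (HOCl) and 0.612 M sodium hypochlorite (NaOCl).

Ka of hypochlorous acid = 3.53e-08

pKa = -log(3.53e-08) = 7.45. pH = pKa + log([A⁻]/[HA]) = 7.45 + log(0.612/0.254)

pH = 7.83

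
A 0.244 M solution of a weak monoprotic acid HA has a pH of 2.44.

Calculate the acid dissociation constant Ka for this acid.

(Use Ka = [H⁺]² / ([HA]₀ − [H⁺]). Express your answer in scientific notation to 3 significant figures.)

[H⁺] = 10^(−pH) = 10^(−2.44) = 3.631e-03 M. For HA ⇌ H⁺ + A⁻, Ka = [H⁺][A⁻]/[HA] = [H⁺]² / ([HA]₀ − [H⁺]) = (3.631e-03)² / (0.244 − 3.631e-03) = 5.48e-05.

K_a = 5.48e-05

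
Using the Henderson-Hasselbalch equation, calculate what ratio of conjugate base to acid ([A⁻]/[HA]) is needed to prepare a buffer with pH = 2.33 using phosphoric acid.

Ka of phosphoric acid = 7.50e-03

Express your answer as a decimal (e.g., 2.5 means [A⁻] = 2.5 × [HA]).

pKa = -log(7.50e-03) = 2.1249. pH = pKa + log([A⁻]/[HA]), so log([A⁻]/[HA]) = pH − pKa = 2.33 − 2.1249 = 0.2051. [A⁻]/[HA] = 10^(0.2051) = 1.60

[A⁻]/[HA] = 1.60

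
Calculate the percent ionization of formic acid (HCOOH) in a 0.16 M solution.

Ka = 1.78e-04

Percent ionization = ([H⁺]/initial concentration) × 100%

Using Ka equilibrium: x² + Ka×x - Ka×C = 0. Solving: [H⁺] = 5.2484e-03. Percent = (5.2484e-03/0.16) × 100

Percent ionization = 3.28%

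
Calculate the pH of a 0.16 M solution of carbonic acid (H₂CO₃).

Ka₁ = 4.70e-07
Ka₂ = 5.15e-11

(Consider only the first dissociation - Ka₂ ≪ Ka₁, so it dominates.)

First dissociation dominates. From Ka₁ = [H⁺][HA⁻]/[H₂A], x² + Ka₁·x − Ka₁·C = 0 with C = 0.16 M and Ka₁ = 4.70e-07. Solving: [H⁺] = (−Ka₁ + √(Ka₁² + 4·Ka₁·C)) / 2 = 2.7399e-04 M. pH = -log(2.7399e-04) = 3.56.

pH = 3.56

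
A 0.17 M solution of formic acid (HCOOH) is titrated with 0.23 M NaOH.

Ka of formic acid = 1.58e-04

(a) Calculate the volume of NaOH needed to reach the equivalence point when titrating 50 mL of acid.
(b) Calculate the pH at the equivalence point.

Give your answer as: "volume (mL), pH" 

moles acid = 0.17 × 50/1000 = 0.0085 mol; V_base = moles/0.23 × 1000 = 37.0 mL. At equivalence only the conjugate base is present: [A⁻] = 0.0085/0.087 = 9.7750e-02 M. Kb = Kw/Ka = 6.33e-11; [OH⁻] = √(Kb × [A⁻]) = 2.4873e-06; pOH = 5.60; pH = 14 - pOH = 8.40.

V = 37.0 mL, pH = 8.40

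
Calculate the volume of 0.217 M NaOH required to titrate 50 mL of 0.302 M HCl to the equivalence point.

At equivalence: moles acid = moles base. moles HCl = 0.302 × 50/1000 = 0.0151 mol. V_base = moles / 0.217 × 1000 = 69.6 mL.

V_{base} = 69.6 mL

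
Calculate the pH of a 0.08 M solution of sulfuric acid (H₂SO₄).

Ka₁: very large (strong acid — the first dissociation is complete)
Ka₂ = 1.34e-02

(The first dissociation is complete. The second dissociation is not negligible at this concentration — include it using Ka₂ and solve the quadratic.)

First dissociation is complete: [H⁺]₀ = [HSO₄⁻]₀ = C = 0.08 M. Second dissociation HSO₄⁻ ⇌ H⁺ + SO₄²⁻: let x = [SO₄²⁻]. Ka₂ = (C + x)·x / (C − x) = 1.34e-02 → x² + (C + Ka₂)·x − Ka₂·C = 0 → x² + 0.09340·x − 1.072e-03 = 0. x = (−0.09340 + √(0.09340² + 4 × 1.072e-03)) / 2 = 1.0334e-02 M. [H⁺] = C + x = 0.08 + 1.0334e-02 = 9.0334e-02 M. pH = -log(9.0334e-02) = 1.04.

pH = 1.04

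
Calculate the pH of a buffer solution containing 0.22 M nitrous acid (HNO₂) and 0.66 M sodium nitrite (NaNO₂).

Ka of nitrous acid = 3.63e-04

pKa = -log(3.63e-04) = 3.44. pH = pKa + log([A⁻]/[HA]) = 3.44 + log(0.66/0.22)

pH = 3.92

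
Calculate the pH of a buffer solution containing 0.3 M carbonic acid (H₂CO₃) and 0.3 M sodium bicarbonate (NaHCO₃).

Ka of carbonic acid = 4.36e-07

pKa = -log(4.36e-07) = 6.36. pH = pKa + log([A⁻]/[HA]) = 6.36 + log(0.3/0.3)

pH = 6.36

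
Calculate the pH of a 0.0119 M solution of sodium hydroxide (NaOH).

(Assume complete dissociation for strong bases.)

[OH⁻] = 0.0119 M for strong base. pOH = -log[OH⁻] = 1.92, pH = 14 - pOH

pH = 12.08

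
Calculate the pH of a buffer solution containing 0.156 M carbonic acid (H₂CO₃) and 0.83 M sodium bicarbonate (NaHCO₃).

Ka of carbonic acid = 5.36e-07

pKa = -log(5.36e-07) = 6.27. pH = pKa + log([A⁻]/[HA]) = 6.27 + log(0.83/0.156)

pH = 7.00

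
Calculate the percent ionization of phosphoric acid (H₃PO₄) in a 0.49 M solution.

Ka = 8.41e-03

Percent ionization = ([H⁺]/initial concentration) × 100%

Using Ka equilibrium: x² + Ka×x - Ka×C = 0. Solving: [H⁺] = 6.0127e-02. Percent = (6.0127e-02/0.49) × 100

Percent ionization = 12.3%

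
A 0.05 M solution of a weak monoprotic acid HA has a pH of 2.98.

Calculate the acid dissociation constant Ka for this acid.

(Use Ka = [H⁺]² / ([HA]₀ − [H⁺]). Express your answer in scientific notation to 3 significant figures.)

[H⁺] = 10^(−pH) = 10^(−2.98) = 1.047e-03 M. For HA ⇌ H⁺ + A⁻, Ka = [H⁺][A⁻]/[HA] = [H⁺]² / ([HA]₀ − [H⁺]) = (1.047e-03)² / (0.05 − 1.047e-03) = 2.24e-05.

K_a = 2.24e-05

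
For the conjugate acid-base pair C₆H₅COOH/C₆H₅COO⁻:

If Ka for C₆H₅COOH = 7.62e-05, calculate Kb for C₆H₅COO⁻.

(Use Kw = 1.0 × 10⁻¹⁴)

For a conjugate pair Ka × Kb = Kw, so Kb = Kw/Ka = 1.0 × 10⁻¹⁴ / 7.62e-05 = 1.31e-10.

K_b = 1.31e-10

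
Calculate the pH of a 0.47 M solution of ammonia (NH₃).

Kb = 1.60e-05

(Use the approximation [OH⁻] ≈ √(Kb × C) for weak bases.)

[OH⁻] = √(Kb × C) = √(1.60e-05 × 0.47) = 2.7423e-03. pOH = 2.56, pH = 14 - pOH

pH = 11.44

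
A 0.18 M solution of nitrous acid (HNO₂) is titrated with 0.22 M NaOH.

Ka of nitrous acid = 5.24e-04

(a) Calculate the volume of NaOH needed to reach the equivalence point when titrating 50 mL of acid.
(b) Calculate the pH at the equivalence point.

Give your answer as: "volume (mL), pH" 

moles acid = 0.18 × 50/1000 = 0.009 mol; V_base = moles/0.22 × 1000 = 40.9 mL. At equivalence only the conjugate base is present: [A⁻] = 0.009/0.091 = 9.9000e-02 M. Kb = Kw/Ka = 1.91e-11; [OH⁻] = √(Kb × [A⁻]) = 1.3745e-06; pOH = 5.86; pH = 14 - pOH = 8.14.

V = 40.9 mL, pH = 8.14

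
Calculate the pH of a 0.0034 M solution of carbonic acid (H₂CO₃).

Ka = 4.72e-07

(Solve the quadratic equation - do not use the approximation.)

x² + Ka×x - Ka×C = 0. Using quadratic formula: [H⁺] = 3.9825e-05

pH = 4.40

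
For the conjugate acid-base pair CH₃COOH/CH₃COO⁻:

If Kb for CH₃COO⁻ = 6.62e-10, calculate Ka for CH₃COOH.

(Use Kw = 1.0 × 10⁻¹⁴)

For a conjugate pair Ka × Kb = Kw, so Ka = Kw/Kb = 1.0 × 10⁻¹⁴ / 6.62e-10 = 1.51e-05.

K_a = 1.51e-05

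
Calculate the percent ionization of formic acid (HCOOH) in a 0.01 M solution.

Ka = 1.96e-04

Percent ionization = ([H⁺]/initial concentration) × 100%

Using Ka equilibrium: x² + Ka×x - Ka×C = 0. Solving: [H⁺] = 1.3054e-03. Percent = (1.3054e-03/0.01) × 100

Percent ionization = 13.1%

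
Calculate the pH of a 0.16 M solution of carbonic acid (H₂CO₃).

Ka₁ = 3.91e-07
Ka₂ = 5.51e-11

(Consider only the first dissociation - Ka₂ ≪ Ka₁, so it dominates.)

First dissociation dominates. From Ka₁ = [H⁺][HA⁻]/[H₂A], x² + Ka₁·x − Ka₁·C = 0 with C = 0.16 M and Ka₁ = 3.91e-07. Solving: [H⁺] = (−Ka₁ + √(Ka₁² + 4·Ka₁·C)) / 2 = 2.4992e-04 M. pH = -log(2.4992e-04) = 3.60.

pH = 3.60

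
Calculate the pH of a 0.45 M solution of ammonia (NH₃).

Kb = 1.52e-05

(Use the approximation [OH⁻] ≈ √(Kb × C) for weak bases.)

[OH⁻] = √(Kb × C) = √(1.52e-05 × 0.45) = 2.6153e-03. pOH = 2.58, pH = 14 - pOH

pH = 11.42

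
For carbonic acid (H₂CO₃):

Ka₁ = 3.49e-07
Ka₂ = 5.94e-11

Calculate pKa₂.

pKa₂ = -log(Ka₂) = -log(5.94e-11) = 10.23.

pK_{a2} = 10.23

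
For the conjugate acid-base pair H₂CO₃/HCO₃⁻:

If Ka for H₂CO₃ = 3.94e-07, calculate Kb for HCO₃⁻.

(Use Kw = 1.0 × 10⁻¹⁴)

For a conjugate pair Ka × Kb = Kw, so Kb = Kw/Ka = 1.0 × 10⁻¹⁴ / 3.94e-07 = 2.54e-08.

K_b = 2.54e-08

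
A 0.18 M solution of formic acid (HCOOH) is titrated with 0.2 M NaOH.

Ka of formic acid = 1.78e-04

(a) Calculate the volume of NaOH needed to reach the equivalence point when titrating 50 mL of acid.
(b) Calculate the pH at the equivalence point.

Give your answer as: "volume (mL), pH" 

moles acid = 0.18 × 50/1000 = 0.009 mol; V_base = moles/0.2 × 1000 = 45.0 mL. At equivalence only the conjugate base is present: [A⁻] = 0.009/0.095 = 9.4737e-02 M. Kb = Kw/Ka = 5.62e-11; [OH⁻] = √(Kb × [A⁻]) = 2.3070e-06; pOH = 5.64; pH = 14 - pOH = 8.36.

V = 45.0 mL, pH = 8.36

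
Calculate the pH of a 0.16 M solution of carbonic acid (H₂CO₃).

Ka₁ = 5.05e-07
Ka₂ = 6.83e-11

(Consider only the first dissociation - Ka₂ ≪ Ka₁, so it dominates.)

First dissociation dominates. From Ka₁ = [H⁺][HA⁻]/[H₂A], x² + Ka₁·x − Ka₁·C = 0 with C = 0.16 M and Ka₁ = 5.05e-07. Solving: [H⁺] = (−Ka₁ + √(Ka₁² + 4·Ka₁·C)) / 2 = 2.8400e-04 M. pH = -log(2.8400e-04) = 3.55.

pH = 3.55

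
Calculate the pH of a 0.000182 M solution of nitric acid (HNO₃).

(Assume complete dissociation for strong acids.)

[H⁺] = 0.000182 M for strong acid. pH = -log[H⁺] = -log(0.000182)

pH = 3.74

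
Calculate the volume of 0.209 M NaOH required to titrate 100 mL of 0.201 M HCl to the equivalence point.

At equivalence: moles acid = moles base. moles HCl = 0.201 × 100/1000 = 0.0201 mol. V_base = moles / 0.209 × 1000 = 96.2 mL.

V_{base} = 96.2 mL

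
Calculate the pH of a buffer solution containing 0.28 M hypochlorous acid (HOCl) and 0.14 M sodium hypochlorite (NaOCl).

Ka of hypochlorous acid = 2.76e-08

pKa = -log(2.76e-08) = 7.56. pH = pKa + log([A⁻]/[HA]) = 7.56 + log(0.14/0.28)

pH = 7.26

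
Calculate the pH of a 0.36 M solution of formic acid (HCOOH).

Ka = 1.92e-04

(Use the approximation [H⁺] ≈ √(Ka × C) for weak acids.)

[H⁺] = √(Ka × C) = √(1.92e-04 × 0.36) = 8.3138e-03. pH = -log(8.3138e-03)

pH = 2.08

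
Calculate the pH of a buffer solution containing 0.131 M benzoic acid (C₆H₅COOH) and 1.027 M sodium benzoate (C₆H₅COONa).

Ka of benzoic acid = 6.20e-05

pKa = -log(6.20e-05) = 4.21. pH = pKa + log([A⁻]/[HA]) = 4.21 + log(1.027/0.131)

pH = 5.10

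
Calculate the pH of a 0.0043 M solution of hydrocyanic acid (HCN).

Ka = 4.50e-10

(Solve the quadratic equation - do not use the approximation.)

x² + Ka×x - Ka×C = 0. Using quadratic formula: [H⁺] = 1.3908e-06

pH = 5.86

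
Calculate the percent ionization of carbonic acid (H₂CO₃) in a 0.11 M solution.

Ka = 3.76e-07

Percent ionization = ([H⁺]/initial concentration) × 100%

Using Ka equilibrium: x² + Ka×x - Ka×C = 0. Solving: [H⁺] = 2.0318e-04. Percent = (2.0318e-04/0.11) × 100

Percent ionization = 0.185%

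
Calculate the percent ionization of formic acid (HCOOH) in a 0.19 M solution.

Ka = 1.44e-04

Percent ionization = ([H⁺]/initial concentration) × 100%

Using Ka equilibrium: x² + Ka×x - Ka×C = 0. Solving: [H⁺] = 5.1592e-03. Percent = (5.1592e-03/0.19) × 100

Percent ionization = 2.72%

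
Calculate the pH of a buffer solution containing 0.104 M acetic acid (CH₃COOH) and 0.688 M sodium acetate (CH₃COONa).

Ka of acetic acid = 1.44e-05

pKa = -log(1.44e-05) = 4.84. pH = pKa + log([A⁻]/[HA]) = 4.84 + log(0.688/0.104)

pH = 5.66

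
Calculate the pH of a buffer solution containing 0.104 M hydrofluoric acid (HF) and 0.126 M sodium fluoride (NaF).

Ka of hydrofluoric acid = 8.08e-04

pKa = -log(8.08e-04) = 3.09. pH = pKa + log([A⁻]/[HA]) = 3.09 + log(0.126/0.104)

pH = 3.18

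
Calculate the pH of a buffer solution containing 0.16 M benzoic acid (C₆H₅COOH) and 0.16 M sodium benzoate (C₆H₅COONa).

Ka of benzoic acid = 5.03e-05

pKa = -log(5.03e-05) = 4.30. pH = pKa + log([A⁻]/[HA]) = 4.30 + log(0.16/0.16)

pH = 4.30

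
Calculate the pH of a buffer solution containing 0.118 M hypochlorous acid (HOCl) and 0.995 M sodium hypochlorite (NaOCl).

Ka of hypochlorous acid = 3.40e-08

pKa = -log(3.40e-08) = 7.47. pH = pKa + log([A⁻]/[HA]) = 7.47 + log(0.995/0.118)

pH = 8.39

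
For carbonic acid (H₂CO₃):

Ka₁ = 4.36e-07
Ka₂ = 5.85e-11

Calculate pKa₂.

pKa₂ = -log(Ka₂) = -log(5.85e-11) = 10.23.

pK_{a2} = 10.23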